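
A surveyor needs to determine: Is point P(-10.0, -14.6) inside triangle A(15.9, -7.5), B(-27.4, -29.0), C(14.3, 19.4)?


Cross products: AB x AP = -249.42, BC x BP = -241.68, CA x CP = -708.07
All same sign? yes

Yes, inside


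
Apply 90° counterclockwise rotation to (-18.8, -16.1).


90° CCW: (x,y) -> (-y, x)
(-18.8,-16.1) -> (16.1, -18.8)

(16.1, -18.8)


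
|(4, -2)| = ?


|u| = sqrt(4^2 + (-2)^2) = sqrt(20) = 4.4721

4.4721


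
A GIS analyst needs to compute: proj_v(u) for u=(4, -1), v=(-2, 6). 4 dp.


u.v = -14, |v| = sqrt(40) = 6.3246
Scalar projection = u.v / |v| = -14 / sqrt(40) = -2.2136

-2.2136


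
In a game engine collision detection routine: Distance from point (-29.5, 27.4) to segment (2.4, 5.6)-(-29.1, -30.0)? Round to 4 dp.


Project P onto AB: t = 0.1012 (clamped to [0,1])
Closest point on segment: (-0.7892, 1.9957)
Distance: 38.3365

38.3365


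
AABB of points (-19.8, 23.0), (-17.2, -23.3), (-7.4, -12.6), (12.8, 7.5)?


x range: [-19.8, 12.8]
y range: [-23.3, 23]
Bounding box: (-19.8,-23.3) to (12.8,23)

(-19.8,-23.3) to (12.8,23)


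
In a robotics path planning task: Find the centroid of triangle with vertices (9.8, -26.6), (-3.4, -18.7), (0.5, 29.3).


Centroid = ((x_A+x_B+x_C)/3, (y_A+y_B+y_C)/3)
= ((9.8+(-3.4)+0.5)/3, ((-26.6)+(-18.7)+29.3)/3)
= (2.3, -5.3333)

(2.3, -5.3333)


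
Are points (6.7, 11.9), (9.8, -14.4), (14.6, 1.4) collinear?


Cross product: (9.8-6.7)*(1.4-11.9) - ((-14.4)-11.9)*(14.6-6.7)
= 175.22

No, not collinear


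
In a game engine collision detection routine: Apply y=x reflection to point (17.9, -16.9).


Reflection over y=x: (x,y) -> (y,x)
(17.9, -16.9) -> (-16.9, 17.9)

(-16.9, 17.9)


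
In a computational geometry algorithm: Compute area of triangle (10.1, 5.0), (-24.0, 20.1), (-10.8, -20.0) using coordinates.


Area = |x_A(y_B-y_C) + x_B(y_C-y_A) + x_C(y_A-y_B)|/2
= |405.01 + 600 + 163.08|/2
= 1168.09/2 = 584.045

584.045


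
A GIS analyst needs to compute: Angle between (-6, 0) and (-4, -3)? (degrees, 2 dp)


u.v = 24, |u| = sqrt(36) = 6, |v| = sqrt(25) = 5
cos(theta) = u.v/(|u||v|) = 24/sqrt(900) = 0.8
theta = acos(0.8) = 36.87 degrees

36.87 degrees


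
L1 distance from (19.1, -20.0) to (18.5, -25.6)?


|19.1-18.5| + |(-20)-(-25.6)| = 0.6 + 5.6 = 6.2

6.2


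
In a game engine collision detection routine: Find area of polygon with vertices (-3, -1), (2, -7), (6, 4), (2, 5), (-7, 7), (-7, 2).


Shoelace sum: ((-3)*(-7) - 2*(-1)) + (2*4 - 6*(-7)) + (6*5 - 2*4) + (2*7 - (-7)*5) + ((-7)*2 - (-7)*7) + ((-7)*(-1) - (-3)*2)
= 192
Area = |192|/2 = 96

96


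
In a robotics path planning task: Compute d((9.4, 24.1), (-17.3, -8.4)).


dx=-26.7, dy=-32.5
d^2 = (-26.7)^2 + (-32.5)^2 = 1769.14
d = sqrt(1769.14) = 42.0611

42.0611


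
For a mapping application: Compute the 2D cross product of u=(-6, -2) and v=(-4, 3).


u x v = u_x*v_y - u_y*v_x = (-6)*3 - (-2)*(-4)
= (-18) - 8 = -26

-26


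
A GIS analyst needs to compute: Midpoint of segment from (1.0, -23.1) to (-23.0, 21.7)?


M = ((1+(-23))/2, ((-23.1)+21.7)/2)
= (-11, -0.7)

(-11, -0.7)


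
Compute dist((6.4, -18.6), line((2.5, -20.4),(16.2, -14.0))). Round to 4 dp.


|cross product| = 0.3
|line direction| = sqrt(228.65) = 15.1212
Distance = 0.3/sqrt(228.65) = 0.0198

0.0198


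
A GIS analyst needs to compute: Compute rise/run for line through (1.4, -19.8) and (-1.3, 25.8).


slope = (y2-y1)/(x2-x1) = (25.8-(-19.8))/((-1.3)-1.4) = 45.6/(-2.7) = -16.8889

-16.8889


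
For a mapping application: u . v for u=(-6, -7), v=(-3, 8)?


u . v = u_x*v_x + u_y*v_y = (-6)*(-3) + (-7)*8
= 18 + (-56) = -38

-38


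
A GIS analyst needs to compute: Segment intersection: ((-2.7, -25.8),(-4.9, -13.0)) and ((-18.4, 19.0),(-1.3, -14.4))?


Cross products: d1=-241.7, d2=-96.3, d3=102.4, d4=-43
d1*d2 < 0 and d3*d4 < 0? no

No, they don't intersect


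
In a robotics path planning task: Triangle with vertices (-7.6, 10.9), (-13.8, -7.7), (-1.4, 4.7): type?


Side lengths squared: AB^2=384.4, BC^2=307.52, CA^2=76.88
Sorted: [76.88, 307.52, 384.4]
By sides: Scalene, By angles: Right

Scalene, Right


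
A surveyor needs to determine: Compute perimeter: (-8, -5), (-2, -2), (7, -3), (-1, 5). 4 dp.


Sides: (-8, -5)->(-2, -2): sqrt(45) = 6.708204, (-2, -2)->(7, -3): sqrt(82) = 9.055385, (7, -3)->(-1, 5): sqrt(128) = 11.313708, (-1, 5)->(-8, -5): sqrt(149) = 12.206556
Sum = 39.283853
Perimeter = 39.2839

39.2839


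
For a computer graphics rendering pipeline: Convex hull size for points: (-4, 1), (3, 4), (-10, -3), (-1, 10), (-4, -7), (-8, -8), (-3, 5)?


Convex hull vertices (CCW): (-10, -3), (-8, -8), (-4, -7), (3, 4), (-1, 10)
Count = 5

5


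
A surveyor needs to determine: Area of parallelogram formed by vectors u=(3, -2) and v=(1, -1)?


|u x v| = |3*(-1) - (-2)*1|
= |(-3) - (-2)| = 1

1


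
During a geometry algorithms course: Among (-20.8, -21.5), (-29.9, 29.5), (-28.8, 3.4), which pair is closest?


d(P0,P1) = 51.8055, d(P0,P2) = 26.1536, d(P1,P2) = 26.1232
Closest: P1 and P2

Closest pair: (-29.9, 29.5) and (-28.8, 3.4), distance = 26.1232


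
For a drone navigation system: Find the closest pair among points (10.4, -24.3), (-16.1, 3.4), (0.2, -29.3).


d(P0,P1) = 38.3346, d(P0,P2) = 11.3596, d(P1,P2) = 36.5374
Closest: P0 and P2

Closest pair: (10.4, -24.3) and (0.2, -29.3), distance = 11.3596


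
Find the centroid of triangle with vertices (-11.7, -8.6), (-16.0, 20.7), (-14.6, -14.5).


Centroid = ((x_A+x_B+x_C)/3, (y_A+y_B+y_C)/3)
= (((-11.7)+(-16)+(-14.6))/3, ((-8.6)+20.7+(-14.5))/3)
= (-14.1, -0.8)

(-14.1, -0.8)


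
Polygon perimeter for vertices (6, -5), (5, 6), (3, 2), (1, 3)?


Sides: (6, -5)->(5, 6): sqrt(122) = 11.045361, (5, 6)->(3, 2): sqrt(20) = 4.472136, (3, 2)->(1, 3): sqrt(5) = 2.236068, (1, 3)->(6, -5): sqrt(89) = 9.433981
Sum = 27.187546
Perimeter = 27.1875

27.1875


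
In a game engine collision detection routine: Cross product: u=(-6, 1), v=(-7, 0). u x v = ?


u x v = u_x*v_y - u_y*v_x = (-6)*0 - 1*(-7)
= 0 - (-7) = 7

7


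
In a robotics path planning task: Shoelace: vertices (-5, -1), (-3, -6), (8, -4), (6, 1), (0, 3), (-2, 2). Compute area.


Shoelace sum: ((-5)*(-6) - (-3)*(-1)) + ((-3)*(-4) - 8*(-6)) + (8*1 - 6*(-4)) + (6*3 - 0*1) + (0*2 - (-2)*3) + ((-2)*(-1) - (-5)*2)
= 155
Area = |155|/2 = 77.5

77.5


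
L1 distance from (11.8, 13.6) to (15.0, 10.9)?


|11.8-15| + |13.6-10.9| = 3.2 + 2.7 = 5.9

5.9


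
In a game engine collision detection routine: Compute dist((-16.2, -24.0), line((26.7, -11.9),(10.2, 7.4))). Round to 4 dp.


|cross product| = 1027.62
|line direction| = sqrt(644.74) = 25.3917
Distance = 1027.62/sqrt(644.74) = 40.4707

40.4707


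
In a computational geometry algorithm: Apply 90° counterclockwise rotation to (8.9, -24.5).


90° CCW: (x,y) -> (-y, x)
(8.9,-24.5) -> (24.5, 8.9)

(24.5, 8.9)


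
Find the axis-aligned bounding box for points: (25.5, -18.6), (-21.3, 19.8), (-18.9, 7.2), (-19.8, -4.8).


x range: [-21.3, 25.5]
y range: [-18.6, 19.8]
Bounding box: (-21.3,-18.6) to (25.5,19.8)

(-21.3,-18.6) to (25.5,19.8)


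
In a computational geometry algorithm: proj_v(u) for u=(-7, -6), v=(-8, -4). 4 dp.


u.v = 80, |v| = sqrt(80) = 8.9443
Scalar projection = u.v / |v| = 80 / sqrt(80) = 8.9443

8.9443


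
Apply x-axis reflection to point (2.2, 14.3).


Reflection over x-axis: (x,y) -> (x,-y)
(2.2, 14.3) -> (2.2, -14.3)

(2.2, -14.3)


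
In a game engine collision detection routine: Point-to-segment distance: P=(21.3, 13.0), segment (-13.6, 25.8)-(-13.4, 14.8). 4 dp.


Project P onto AB: t = 1 (clamped to [0,1])
Closest point on segment: (-13.4, 14.8)
Distance: 34.7467

34.7467


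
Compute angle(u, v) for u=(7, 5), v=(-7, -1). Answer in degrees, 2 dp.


u.v = -54, |u| = sqrt(74) = 8.6023, |v| = sqrt(50) = 7.0711
cos(theta) = u.v/(|u||v|) = -54/sqrt(3700) = -0.887755
theta = acos(-0.887755) = 152.59 degrees

152.59 degrees


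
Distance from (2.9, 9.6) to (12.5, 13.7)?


dx=9.6, dy=4.1
d^2 = 9.6^2 + 4.1^2 = 108.97
d = sqrt(108.97) = 10.4389

10.4389


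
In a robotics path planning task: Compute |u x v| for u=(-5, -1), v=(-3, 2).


|u x v| = |(-5)*2 - (-1)*(-3)|
= |(-10) - 3| = 13

13


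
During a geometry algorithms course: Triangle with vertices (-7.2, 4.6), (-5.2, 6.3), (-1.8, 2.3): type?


Side lengths squared: AB^2=6.89, BC^2=27.56, CA^2=34.45
Sorted: [6.89, 27.56, 34.45]
By sides: Scalene, By angles: Right

Scalene, Right


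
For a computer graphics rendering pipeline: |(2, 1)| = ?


|u| = sqrt(2^2 + 1^2) = sqrt(5) = 2.2361

2.2361


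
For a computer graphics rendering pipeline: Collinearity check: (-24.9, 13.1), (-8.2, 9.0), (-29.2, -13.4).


Cross product: ((-8.2)-(-24.9))*((-13.4)-13.1) - (9-13.1)*((-29.2)-(-24.9))
= -460.18

No, not collinear


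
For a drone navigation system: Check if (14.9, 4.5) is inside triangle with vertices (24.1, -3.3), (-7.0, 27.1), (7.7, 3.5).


Cross products: AB x AP = 37.1, BC x BP = 184.62, CA x CP = 65.36
All same sign? yes

Yes, inside


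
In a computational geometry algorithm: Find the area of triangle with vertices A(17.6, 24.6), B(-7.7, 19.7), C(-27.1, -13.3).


Area = |x_A(y_B-y_C) + x_B(y_C-y_A) + x_C(y_A-y_B)|/2
= |580.8 + 291.83 + (-132.79)|/2
= 739.84/2 = 369.92

369.92


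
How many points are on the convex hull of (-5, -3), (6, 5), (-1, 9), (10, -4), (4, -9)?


Convex hull vertices (CCW): (-5, -3), (4, -9), (10, -4), (6, 5), (-1, 9)
Count = 5

5


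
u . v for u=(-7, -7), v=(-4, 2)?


u . v = u_x*v_x + u_y*v_y = (-7)*(-4) + (-7)*2
= 28 + (-14) = 14

14


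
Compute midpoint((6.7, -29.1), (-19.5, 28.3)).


M = ((6.7+(-19.5))/2, ((-29.1)+28.3)/2)
= (-6.4, -0.4)

(-6.4, -0.4)


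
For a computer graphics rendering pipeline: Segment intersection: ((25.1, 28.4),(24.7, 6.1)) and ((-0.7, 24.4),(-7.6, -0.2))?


Cross products: d1=607.08, d2=751.11, d3=-573.74, d4=-717.77
d1*d2 < 0 and d3*d4 < 0? no

No, they don't intersect


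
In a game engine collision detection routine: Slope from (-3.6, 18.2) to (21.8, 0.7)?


slope = (y2-y1)/(x2-x1) = (0.7-18.2)/(21.8-(-3.6)) = (-17.5)/25.4 = -0.689

-0.689


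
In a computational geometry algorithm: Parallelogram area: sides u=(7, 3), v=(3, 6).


|u x v| = |7*6 - 3*3|
= |42 - 9| = 33

33


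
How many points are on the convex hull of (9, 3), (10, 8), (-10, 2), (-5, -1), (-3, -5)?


Convex hull vertices (CCW): (-10, 2), (-3, -5), (9, 3), (10, 8)
Count = 4

4


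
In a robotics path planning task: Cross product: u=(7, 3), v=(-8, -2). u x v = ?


u x v = u_x*v_y - u_y*v_x = 7*(-2) - 3*(-8)
= (-14) - (-24) = 10

10


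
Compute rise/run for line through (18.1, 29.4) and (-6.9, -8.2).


slope = (y2-y1)/(x2-x1) = ((-8.2)-29.4)/((-6.9)-18.1) = (-37.6)/(-25) = 1.504

1.504


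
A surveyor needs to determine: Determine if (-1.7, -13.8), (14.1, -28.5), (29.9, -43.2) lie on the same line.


Cross product: (14.1-(-1.7))*((-43.2)-(-13.8)) - ((-28.5)-(-13.8))*(29.9-(-1.7))
= 0

Yes, collinear


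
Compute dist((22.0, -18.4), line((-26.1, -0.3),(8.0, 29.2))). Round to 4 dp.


|cross product| = 2036.16
|line direction| = sqrt(2033.06) = 45.0895
Distance = 2036.16/sqrt(2033.06) = 45.1582

45.1582


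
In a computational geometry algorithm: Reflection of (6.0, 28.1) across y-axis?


Reflection over y-axis: (x,y) -> (-x,y)
(6, 28.1) -> (-6, 28.1)

(-6, 28.1)


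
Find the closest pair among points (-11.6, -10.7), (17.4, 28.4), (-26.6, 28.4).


d(P0,P1) = 48.6807, d(P0,P2) = 41.8785, d(P1,P2) = 44
Closest: P0 and P2

Closest pair: (-11.6, -10.7) and (-26.6, 28.4), distance = 41.8785


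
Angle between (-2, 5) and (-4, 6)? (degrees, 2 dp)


u.v = 38, |u| = sqrt(29) = 5.3852, |v| = sqrt(52) = 7.2111
cos(theta) = u.v/(|u||v|) = 38/sqrt(1508) = 0.97855
theta = acos(0.97855) = 11.89 degrees

11.89 degrees


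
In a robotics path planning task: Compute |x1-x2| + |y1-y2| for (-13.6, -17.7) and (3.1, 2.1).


|(-13.6)-3.1| + |(-17.7)-2.1| = 16.7 + 19.8 = 36.5

36.5


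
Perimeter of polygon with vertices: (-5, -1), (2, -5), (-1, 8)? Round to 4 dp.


Sides: (-5, -1)->(2, -5): sqrt(65) = 8.062258, (2, -5)->(-1, 8): sqrt(178) = 13.341664, (-1, 8)->(-5, -1): sqrt(97) = 9.848858
Sum = 31.25278
Perimeter = 31.2528

31.2528


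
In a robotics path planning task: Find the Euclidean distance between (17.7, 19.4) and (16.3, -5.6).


dx=-1.4, dy=-25
d^2 = (-1.4)^2 + (-25)^2 = 626.96
d = sqrt(626.96) = 25.0392

25.0392


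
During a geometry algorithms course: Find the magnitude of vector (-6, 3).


|u| = sqrt((-6)^2 + 3^2) = sqrt(45) = 6.7082

6.7082


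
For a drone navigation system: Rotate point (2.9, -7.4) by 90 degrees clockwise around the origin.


90° CW: (x,y) -> (y, -x)
(2.9,-7.4) -> (-7.4, -2.9)

(-7.4, -2.9)


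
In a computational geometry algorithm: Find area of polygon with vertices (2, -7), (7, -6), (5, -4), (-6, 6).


Shoelace sum: (2*(-6) - 7*(-7)) + (7*(-4) - 5*(-6)) + (5*6 - (-6)*(-4)) + ((-6)*(-7) - 2*6)
= 75
Area = |75|/2 = 37.5

37.5


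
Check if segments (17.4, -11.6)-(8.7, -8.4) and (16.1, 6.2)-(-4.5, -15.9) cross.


Cross products: d1=395.41, d2=137.22, d3=-150.7, d4=107.49
d1*d2 < 0 and d3*d4 < 0? no

No, they don't intersect


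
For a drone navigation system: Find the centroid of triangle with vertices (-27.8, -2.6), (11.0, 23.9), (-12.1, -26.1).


Centroid = ((x_A+x_B+x_C)/3, (y_A+y_B+y_C)/3)
= (((-27.8)+11+(-12.1))/3, ((-2.6)+23.9+(-26.1))/3)
= (-9.6333, -1.6)

(-9.6333, -1.6)


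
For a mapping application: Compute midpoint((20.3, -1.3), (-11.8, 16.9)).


M = ((20.3+(-11.8))/2, ((-1.3)+16.9)/2)
= (4.25, 7.8)

(4.25, 7.8)


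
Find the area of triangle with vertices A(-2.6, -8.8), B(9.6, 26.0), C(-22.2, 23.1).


Area = |x_A(y_B-y_C) + x_B(y_C-y_A) + x_C(y_A-y_B)|/2
= |(-7.54) + 306.24 + 772.56|/2
= 1071.26/2 = 535.63

535.63


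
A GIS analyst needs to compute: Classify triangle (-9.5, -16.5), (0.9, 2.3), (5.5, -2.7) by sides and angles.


Side lengths squared: AB^2=461.6, BC^2=46.16, CA^2=415.44
Sorted: [46.16, 415.44, 461.6]
By sides: Scalene, By angles: Right

Scalene, Right


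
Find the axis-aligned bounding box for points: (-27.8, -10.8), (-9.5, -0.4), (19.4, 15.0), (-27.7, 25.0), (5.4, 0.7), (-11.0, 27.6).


x range: [-27.8, 19.4]
y range: [-10.8, 27.6]
Bounding box: (-27.8,-10.8) to (19.4,27.6)

(-27.8,-10.8) to (19.4,27.6)


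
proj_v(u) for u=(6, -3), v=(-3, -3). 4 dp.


u.v = -9, |v| = sqrt(18) = 4.2426
Scalar projection = u.v / |v| = -9 / sqrt(18) = -2.1213

-2.1213


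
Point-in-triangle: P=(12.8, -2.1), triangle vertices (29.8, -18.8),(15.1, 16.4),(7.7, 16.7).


Cross products: AB x AP = 352.91, BC x BP = 137.59, CA x CP = -234.43
All same sign? no

No, outside


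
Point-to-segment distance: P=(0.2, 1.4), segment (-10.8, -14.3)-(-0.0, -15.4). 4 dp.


Project P onto AB: t = 0.8615 (clamped to [0,1])
Closest point on segment: (-1.4956, -15.2477)
Distance: 16.7338

16.7338


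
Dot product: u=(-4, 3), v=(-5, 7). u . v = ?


u . v = u_x*v_x + u_y*v_y = (-4)*(-5) + 3*7
= 20 + 21 = 41

41


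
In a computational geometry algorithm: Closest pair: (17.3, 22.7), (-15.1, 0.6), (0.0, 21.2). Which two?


d(P0,P1) = 39.2195, d(P0,P2) = 17.3649, d(P1,P2) = 25.5415
Closest: P0 and P2

Closest pair: (17.3, 22.7) and (0.0, 21.2), distance = 17.3649


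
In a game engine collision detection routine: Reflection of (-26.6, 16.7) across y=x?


Reflection over y=x: (x,y) -> (y,x)
(-26.6, 16.7) -> (16.7, -26.6)

(16.7, -26.6)


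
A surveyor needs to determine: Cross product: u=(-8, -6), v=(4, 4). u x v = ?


u x v = u_x*v_y - u_y*v_x = (-8)*4 - (-6)*4
= (-32) - (-24) = -8

-8


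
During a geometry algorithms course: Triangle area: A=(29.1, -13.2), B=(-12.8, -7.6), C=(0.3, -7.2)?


Area = |x_A(y_B-y_C) + x_B(y_C-y_A) + x_C(y_A-y_B)|/2
= |(-11.64) + (-76.8) + (-1.68)|/2
= 90.12/2 = 45.06

45.06


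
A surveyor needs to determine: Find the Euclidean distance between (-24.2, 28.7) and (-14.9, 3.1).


dx=9.3, dy=-25.6
d^2 = 9.3^2 + (-25.6)^2 = 741.85
d = sqrt(741.85) = 27.2369

27.2369


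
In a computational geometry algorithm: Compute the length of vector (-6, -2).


|u| = sqrt((-6)^2 + (-2)^2) = sqrt(40) = 6.3246

6.3246


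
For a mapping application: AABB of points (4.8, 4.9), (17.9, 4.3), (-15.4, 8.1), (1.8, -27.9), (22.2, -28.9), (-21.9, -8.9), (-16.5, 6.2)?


x range: [-21.9, 22.2]
y range: [-28.9, 8.1]
Bounding box: (-21.9,-28.9) to (22.2,8.1)

(-21.9,-28.9) to (22.2,8.1)


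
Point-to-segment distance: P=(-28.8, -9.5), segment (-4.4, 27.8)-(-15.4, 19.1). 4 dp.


Project P onto AB: t = 1 (clamped to [0,1])
Closest point on segment: (-15.4, 19.1)
Distance: 31.5835

31.5835


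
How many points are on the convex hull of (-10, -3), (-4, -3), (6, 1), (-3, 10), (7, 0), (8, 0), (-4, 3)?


Convex hull vertices (CCW): (-10, -3), (-4, -3), (8, 0), (-3, 10)
Count = 4

4


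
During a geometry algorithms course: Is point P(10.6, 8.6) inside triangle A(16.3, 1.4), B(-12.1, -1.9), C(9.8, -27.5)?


Cross products: AB x AP = -223.29, BC x BP = 811.07, CA x CP = 211.53
All same sign? no

No, outside


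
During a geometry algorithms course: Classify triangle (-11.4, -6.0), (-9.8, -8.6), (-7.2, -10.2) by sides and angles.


Side lengths squared: AB^2=9.32, BC^2=9.32, CA^2=35.28
Sorted: [9.32, 9.32, 35.28]
By sides: Isosceles, By angles: Obtuse

Isosceles, Obtuse


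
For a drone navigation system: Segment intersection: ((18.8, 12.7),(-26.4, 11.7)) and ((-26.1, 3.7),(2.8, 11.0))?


Cross products: d1=-67.67, d2=233.39, d3=361.9, d4=60.84
d1*d2 < 0 and d3*d4 < 0? no

No, they don't intersect


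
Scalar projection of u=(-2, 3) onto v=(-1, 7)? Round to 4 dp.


u.v = 23, |v| = sqrt(50) = 7.0711
Scalar projection = u.v / |v| = 23 / sqrt(50) = 3.2527

3.2527


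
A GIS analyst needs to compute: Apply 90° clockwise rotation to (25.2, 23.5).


90° CW: (x,y) -> (y, -x)
(25.2,23.5) -> (23.5, -25.2)

(23.5, -25.2)


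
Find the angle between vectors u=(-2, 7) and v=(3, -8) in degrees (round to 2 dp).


u.v = -62, |u| = sqrt(53) = 7.2801, |v| = sqrt(73) = 8.544
cos(theta) = u.v/(|u||v|) = -62/sqrt(3869) = -0.996764
theta = acos(-0.996764) = 175.39 degrees

175.39 degrees


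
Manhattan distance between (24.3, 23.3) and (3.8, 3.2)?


|24.3-3.8| + |23.3-3.2| = 20.5 + 20.1 = 40.6

40.6


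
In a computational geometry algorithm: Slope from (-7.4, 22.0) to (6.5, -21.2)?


slope = (y2-y1)/(x2-x1) = ((-21.2)-22)/(6.5-(-7.4)) = (-43.2)/13.9 = -3.1079

-3.1079


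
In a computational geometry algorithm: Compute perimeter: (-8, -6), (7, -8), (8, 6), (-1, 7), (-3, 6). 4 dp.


Sides: (-8, -6)->(7, -8): sqrt(229) = 15.132746, (7, -8)->(8, 6): sqrt(197) = 14.035669, (8, 6)->(-1, 7): sqrt(82) = 9.055385, (-1, 7)->(-3, 6): sqrt(5) = 2.236068, (-3, 6)->(-8, -6): sqrt(169) = 13
Sum = 53.459868
Perimeter = 53.4599

53.4599


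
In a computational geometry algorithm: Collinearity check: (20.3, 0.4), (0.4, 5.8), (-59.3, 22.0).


Cross product: (0.4-20.3)*(22-0.4) - (5.8-0.4)*((-59.3)-20.3)
= 0

Yes, collinear


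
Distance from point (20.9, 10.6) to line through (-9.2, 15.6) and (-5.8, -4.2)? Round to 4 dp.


|cross product| = 578.98
|line direction| = sqrt(403.6) = 20.0898
Distance = 578.98/sqrt(403.6) = 28.8196

28.8196


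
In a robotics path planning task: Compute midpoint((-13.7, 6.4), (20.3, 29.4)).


M = (((-13.7)+20.3)/2, (6.4+29.4)/2)
= (3.3, 17.9)

(3.3, 17.9)


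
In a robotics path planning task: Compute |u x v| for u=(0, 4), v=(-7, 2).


|u x v| = |0*2 - 4*(-7)|
= |0 - (-28)| = 28

28


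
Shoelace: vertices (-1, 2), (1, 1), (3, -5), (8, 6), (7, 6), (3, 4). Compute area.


Shoelace sum: ((-1)*1 - 1*2) + (1*(-5) - 3*1) + (3*6 - 8*(-5)) + (8*6 - 7*6) + (7*4 - 3*6) + (3*2 - (-1)*4)
= 73
Area = |73|/2 = 36.5

36.5


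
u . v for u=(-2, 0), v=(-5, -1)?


u . v = u_x*v_x + u_y*v_y = (-2)*(-5) + 0*(-1)
= 10 + 0 = 10

10


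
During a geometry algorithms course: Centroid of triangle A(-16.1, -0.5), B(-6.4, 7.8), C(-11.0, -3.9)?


Centroid = ((x_A+x_B+x_C)/3, (y_A+y_B+y_C)/3)
= (((-16.1)+(-6.4)+(-11))/3, ((-0.5)+7.8+(-3.9))/3)
= (-11.1667, 1.1333)

(-11.1667, 1.1333)


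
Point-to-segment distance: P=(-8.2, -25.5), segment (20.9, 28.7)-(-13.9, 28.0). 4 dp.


Project P onto AB: t = 0.8672 (clamped to [0,1])
Closest point on segment: (-9.278, 28.093)
Distance: 53.6038

53.6038


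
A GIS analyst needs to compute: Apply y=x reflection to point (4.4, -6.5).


Reflection over y=x: (x,y) -> (y,x)
(4.4, -6.5) -> (-6.5, 4.4)

(-6.5, 4.4)


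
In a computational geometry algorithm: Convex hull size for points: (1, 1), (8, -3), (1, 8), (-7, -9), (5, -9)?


Convex hull vertices (CCW): (-7, -9), (5, -9), (8, -3), (1, 8)
Count = 4

4


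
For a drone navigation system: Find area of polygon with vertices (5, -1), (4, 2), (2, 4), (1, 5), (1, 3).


Shoelace sum: (5*2 - 4*(-1)) + (4*4 - 2*2) + (2*5 - 1*4) + (1*3 - 1*5) + (1*(-1) - 5*3)
= 14
Area = |14|/2 = 7

7


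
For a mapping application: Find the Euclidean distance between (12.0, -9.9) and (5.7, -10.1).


dx=-6.3, dy=-0.2
d^2 = (-6.3)^2 + (-0.2)^2 = 39.73
d = sqrt(39.73) = 6.3032

6.3032


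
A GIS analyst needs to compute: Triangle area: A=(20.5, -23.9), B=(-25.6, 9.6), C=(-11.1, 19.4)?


Area = |x_A(y_B-y_C) + x_B(y_C-y_A) + x_C(y_A-y_B)|/2
= |(-200.9) + (-1108.48) + 371.85|/2
= 937.53/2 = 468.765

468.765


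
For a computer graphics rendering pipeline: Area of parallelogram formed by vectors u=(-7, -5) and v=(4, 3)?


|u x v| = |(-7)*3 - (-5)*4|
= |(-21) - (-20)| = 1

1


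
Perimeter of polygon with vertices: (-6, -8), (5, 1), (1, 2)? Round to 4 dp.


Sides: (-6, -8)->(5, 1): sqrt(202) = 14.21267, (5, 1)->(1, 2): sqrt(17) = 4.123106, (1, 2)->(-6, -8): sqrt(149) = 12.206556
Sum = 30.542332
Perimeter = 30.5423

30.5423


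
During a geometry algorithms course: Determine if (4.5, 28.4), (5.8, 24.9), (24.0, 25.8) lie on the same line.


Cross product: (5.8-4.5)*(25.8-28.4) - (24.9-28.4)*(24-4.5)
= 64.87

No, not collinear


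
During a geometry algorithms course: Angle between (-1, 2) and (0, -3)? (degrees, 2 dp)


u.v = -6, |u| = sqrt(5) = 2.2361, |v| = sqrt(9) = 3
cos(theta) = u.v/(|u||v|) = -6/sqrt(45) = -0.894427
theta = acos(-0.894427) = 153.43 degrees

153.43 degrees


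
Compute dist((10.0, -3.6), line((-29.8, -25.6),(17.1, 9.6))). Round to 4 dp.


|cross product| = 369.16
|line direction| = sqrt(3438.65) = 58.64
Distance = 369.16/sqrt(3438.65) = 6.2954

6.2954


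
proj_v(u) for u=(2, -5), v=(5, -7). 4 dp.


u.v = 45, |v| = sqrt(74) = 8.6023
Scalar projection = u.v / |v| = 45 / sqrt(74) = 5.2311

5.2311


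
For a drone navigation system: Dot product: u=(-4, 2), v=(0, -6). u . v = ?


u . v = u_x*v_x + u_y*v_y = (-4)*0 + 2*(-6)
= 0 + (-12) = -12

-12


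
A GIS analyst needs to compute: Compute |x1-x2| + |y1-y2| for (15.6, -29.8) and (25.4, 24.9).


|15.6-25.4| + |(-29.8)-24.9| = 9.8 + 54.7 = 64.5

64.5


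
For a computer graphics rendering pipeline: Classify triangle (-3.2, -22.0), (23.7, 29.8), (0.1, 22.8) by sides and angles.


Side lengths squared: AB^2=3406.85, BC^2=605.96, CA^2=2017.93
Sorted: [605.96, 2017.93, 3406.85]
By sides: Scalene, By angles: Obtuse

Scalene, Obtuse


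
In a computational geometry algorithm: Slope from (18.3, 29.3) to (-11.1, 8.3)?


slope = (y2-y1)/(x2-x1) = (8.3-29.3)/((-11.1)-18.3) = (-21)/(-29.4) = 0.7143

0.7143


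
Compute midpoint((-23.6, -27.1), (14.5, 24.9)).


M = (((-23.6)+14.5)/2, ((-27.1)+24.9)/2)
= (-4.55, -1.1)

(-4.55, -1.1)


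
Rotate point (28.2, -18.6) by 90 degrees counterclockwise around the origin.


90° CCW: (x,y) -> (-y, x)
(28.2,-18.6) -> (18.6, 28.2)

(18.6, 28.2)


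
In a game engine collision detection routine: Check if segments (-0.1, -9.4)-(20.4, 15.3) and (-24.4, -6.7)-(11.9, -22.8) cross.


Cross products: d1=293.22, d2=1519.88, d3=655.56, d4=-571.1
d1*d2 < 0 and d3*d4 < 0? no

No, they don't intersect


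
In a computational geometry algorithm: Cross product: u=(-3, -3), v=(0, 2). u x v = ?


u x v = u_x*v_y - u_y*v_x = (-3)*2 - (-3)*0
= (-6) - 0 = -6

-6


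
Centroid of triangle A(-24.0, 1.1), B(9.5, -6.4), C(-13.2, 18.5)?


Centroid = ((x_A+x_B+x_C)/3, (y_A+y_B+y_C)/3)
= (((-24)+9.5+(-13.2))/3, (1.1+(-6.4)+18.5)/3)
= (-9.2333, 4.4)

(-9.2333, 4.4)


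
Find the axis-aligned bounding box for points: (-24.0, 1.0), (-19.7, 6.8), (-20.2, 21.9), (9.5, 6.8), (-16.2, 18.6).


x range: [-24, 9.5]
y range: [1, 21.9]
Bounding box: (-24,1) to (9.5,21.9)

(-24,1) to (9.5,21.9)


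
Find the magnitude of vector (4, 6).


|u| = sqrt(4^2 + 6^2) = sqrt(52) = 7.2111

7.2111


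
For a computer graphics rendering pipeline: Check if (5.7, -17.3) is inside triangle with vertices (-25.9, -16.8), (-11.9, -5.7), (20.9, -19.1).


Cross products: AB x AP = -357.76, BC x BP = -144.64, CA x CP = -49.28
All same sign? yes

Yes, inside


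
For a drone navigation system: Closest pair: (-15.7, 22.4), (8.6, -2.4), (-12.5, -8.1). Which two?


d(P0,P1) = 34.7207, d(P0,P2) = 30.6674, d(P1,P2) = 21.8563
Closest: P1 and P2

Closest pair: (8.6, -2.4) and (-12.5, -8.1), distance = 21.8563


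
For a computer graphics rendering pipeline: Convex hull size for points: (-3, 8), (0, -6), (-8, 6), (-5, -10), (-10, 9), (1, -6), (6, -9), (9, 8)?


Convex hull vertices (CCW): (-10, 9), (-5, -10), (6, -9), (9, 8)
Count = 4

4


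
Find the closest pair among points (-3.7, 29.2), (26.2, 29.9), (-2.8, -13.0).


d(P0,P1) = 29.9082, d(P0,P2) = 42.2096, d(P1,P2) = 51.7823
Closest: P0 and P1

Closest pair: (-3.7, 29.2) and (26.2, 29.9), distance = 29.9082


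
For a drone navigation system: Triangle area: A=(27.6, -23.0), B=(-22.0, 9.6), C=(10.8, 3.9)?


Area = |x_A(y_B-y_C) + x_B(y_C-y_A) + x_C(y_A-y_B)|/2
= |157.32 + (-591.8) + (-352.08)|/2
= 786.56/2 = 393.28

393.28


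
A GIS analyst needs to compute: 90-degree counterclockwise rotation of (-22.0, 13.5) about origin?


90° CCW: (x,y) -> (-y, x)
(-22,13.5) -> (-13.5, -22)

(-13.5, -22)


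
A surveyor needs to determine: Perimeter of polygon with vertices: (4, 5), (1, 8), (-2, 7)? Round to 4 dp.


Sides: (4, 5)->(1, 8): sqrt(18) = 4.242641, (1, 8)->(-2, 7): sqrt(10) = 3.162278, (-2, 7)->(4, 5): sqrt(40) = 6.324555
Sum = 13.729474
Perimeter = 13.7295

13.7295


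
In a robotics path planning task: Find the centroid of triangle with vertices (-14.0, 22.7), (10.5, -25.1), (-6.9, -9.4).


Centroid = ((x_A+x_B+x_C)/3, (y_A+y_B+y_C)/3)
= (((-14)+10.5+(-6.9))/3, (22.7+(-25.1)+(-9.4))/3)
= (-3.4667, -3.9333)

(-3.4667, -3.9333)


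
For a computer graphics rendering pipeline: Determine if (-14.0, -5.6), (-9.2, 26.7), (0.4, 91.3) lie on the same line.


Cross product: ((-9.2)-(-14))*(91.3-(-5.6)) - (26.7-(-5.6))*(0.4-(-14))
= 0

Yes, collinear


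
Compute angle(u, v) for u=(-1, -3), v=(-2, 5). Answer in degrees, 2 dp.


u.v = -13, |u| = sqrt(10) = 3.1623, |v| = sqrt(29) = 5.3852
cos(theta) = u.v/(|u||v|) = -13/sqrt(290) = -0.763386
theta = acos(-0.763386) = 139.76 degrees

139.76 degrees


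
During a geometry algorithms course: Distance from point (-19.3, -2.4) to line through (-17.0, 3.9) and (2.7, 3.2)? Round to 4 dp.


|cross product| = 125.72
|line direction| = sqrt(388.58) = 19.7124
Distance = 125.72/sqrt(388.58) = 6.3777

6.3777


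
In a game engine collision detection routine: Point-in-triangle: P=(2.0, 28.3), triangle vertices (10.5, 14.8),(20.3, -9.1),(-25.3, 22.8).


Cross products: AB x AP = -70.85, BC x BP = -1121.67, CA x CP = 415.3
All same sign? no

No, outside


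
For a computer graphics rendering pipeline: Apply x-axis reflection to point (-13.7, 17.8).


Reflection over x-axis: (x,y) -> (x,-y)
(-13.7, 17.8) -> (-13.7, -17.8)

(-13.7, -17.8)


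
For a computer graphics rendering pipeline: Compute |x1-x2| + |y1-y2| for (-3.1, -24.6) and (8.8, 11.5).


|(-3.1)-8.8| + |(-24.6)-11.5| = 11.9 + 36.1 = 48

48


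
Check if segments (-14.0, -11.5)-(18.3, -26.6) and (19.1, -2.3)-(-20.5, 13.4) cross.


Cross products: d1=883.99, d2=974.84, d3=796.97, d4=706.12
d1*d2 < 0 and d3*d4 < 0? no

No, they don't intersect


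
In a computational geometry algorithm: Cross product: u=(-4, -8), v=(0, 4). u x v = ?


u x v = u_x*v_y - u_y*v_x = (-4)*4 - (-8)*0
= (-16) - 0 = -16

-16


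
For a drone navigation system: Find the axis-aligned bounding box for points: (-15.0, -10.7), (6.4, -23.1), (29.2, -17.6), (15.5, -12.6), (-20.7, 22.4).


x range: [-20.7, 29.2]
y range: [-23.1, 22.4]
Bounding box: (-20.7,-23.1) to (29.2,22.4)

(-20.7,-23.1) to (29.2,22.4)


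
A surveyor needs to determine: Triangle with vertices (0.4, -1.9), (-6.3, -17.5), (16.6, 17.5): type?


Side lengths squared: AB^2=288.25, BC^2=1749.41, CA^2=638.8
Sorted: [288.25, 638.8, 1749.41]
By sides: Scalene, By angles: Obtuse

Scalene, Obtuse


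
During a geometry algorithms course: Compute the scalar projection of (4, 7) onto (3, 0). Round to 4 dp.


u.v = 12, |v| = sqrt(9) = 3
Scalar projection = u.v / |v| = 12 / sqrt(9) = 4

4


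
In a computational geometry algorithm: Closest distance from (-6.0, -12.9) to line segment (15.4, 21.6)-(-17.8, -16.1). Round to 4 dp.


Project P onto AB: t = 0.797 (clamped to [0,1])
Closest point on segment: (-11.0588, -8.4451)
Distance: 6.7408

6.7408


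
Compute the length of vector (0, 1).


|u| = sqrt(0^2 + 1^2) = sqrt(1) = 1

1


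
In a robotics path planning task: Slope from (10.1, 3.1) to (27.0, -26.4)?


slope = (y2-y1)/(x2-x1) = ((-26.4)-3.1)/(27-10.1) = (-29.5)/16.9 = -1.7456

-1.7456


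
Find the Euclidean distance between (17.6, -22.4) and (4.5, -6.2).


dx=-13.1, dy=16.2
d^2 = (-13.1)^2 + 16.2^2 = 434.05
d = sqrt(434.05) = 20.8339

20.8339


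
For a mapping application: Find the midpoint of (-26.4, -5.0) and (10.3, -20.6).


M = (((-26.4)+10.3)/2, ((-5)+(-20.6))/2)
= (-8.05, -12.8)

(-8.05, -12.8)


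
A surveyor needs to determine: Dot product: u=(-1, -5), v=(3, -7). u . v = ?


u . v = u_x*v_x + u_y*v_y = (-1)*3 + (-5)*(-7)
= (-3) + 35 = 32

32


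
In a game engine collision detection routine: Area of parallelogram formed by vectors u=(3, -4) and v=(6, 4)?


|u x v| = |3*4 - (-4)*6|
= |12 - (-24)| = 36

36


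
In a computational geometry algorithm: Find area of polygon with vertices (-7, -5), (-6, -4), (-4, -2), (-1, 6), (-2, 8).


Shoelace sum: ((-7)*(-4) - (-6)*(-5)) + ((-6)*(-2) - (-4)*(-4)) + ((-4)*6 - (-1)*(-2)) + ((-1)*8 - (-2)*6) + ((-2)*(-5) - (-7)*8)
= 38
Area = |38|/2 = 19

19


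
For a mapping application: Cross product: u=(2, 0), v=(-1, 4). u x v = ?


u x v = u_x*v_y - u_y*v_x = 2*4 - 0*(-1)
= 8 - 0 = 8

8


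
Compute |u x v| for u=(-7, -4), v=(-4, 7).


|u x v| = |(-7)*7 - (-4)*(-4)|
= |(-49) - 16| = 65

65


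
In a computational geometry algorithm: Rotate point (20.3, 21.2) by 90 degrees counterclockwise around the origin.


90° CCW: (x,y) -> (-y, x)
(20.3,21.2) -> (-21.2, 20.3)

(-21.2, 20.3)


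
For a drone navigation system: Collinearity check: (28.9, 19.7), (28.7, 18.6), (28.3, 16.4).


Cross product: (28.7-28.9)*(16.4-19.7) - (18.6-19.7)*(28.3-28.9)
= 0

Yes, collinear


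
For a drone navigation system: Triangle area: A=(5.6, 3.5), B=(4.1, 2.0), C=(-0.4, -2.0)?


Area = |x_A(y_B-y_C) + x_B(y_C-y_A) + x_C(y_A-y_B)|/2
= |22.4 + (-22.55) + (-0.6)|/2
= 0.75/2 = 0.375

0.375


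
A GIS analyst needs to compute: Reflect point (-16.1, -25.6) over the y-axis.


Reflection over y-axis: (x,y) -> (-x,y)
(-16.1, -25.6) -> (16.1, -25.6)

(16.1, -25.6)


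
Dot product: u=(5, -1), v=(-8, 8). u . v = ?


u . v = u_x*v_x + u_y*v_y = 5*(-8) + (-1)*8
= (-40) + (-8) = -48

-48


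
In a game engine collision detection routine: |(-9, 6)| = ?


|u| = sqrt((-9)^2 + 6^2) = sqrt(117) = 10.8167

10.8167


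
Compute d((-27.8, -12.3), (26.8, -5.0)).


dx=54.6, dy=7.3
d^2 = 54.6^2 + 7.3^2 = 3034.45
d = sqrt(3034.45) = 55.0858

55.0858


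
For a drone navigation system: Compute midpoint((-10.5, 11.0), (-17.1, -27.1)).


M = (((-10.5)+(-17.1))/2, (11+(-27.1))/2)
= (-13.8, -8.05)

(-13.8, -8.05)


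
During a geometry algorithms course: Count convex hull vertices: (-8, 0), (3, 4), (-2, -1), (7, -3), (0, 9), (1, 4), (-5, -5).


Convex hull vertices (CCW): (-8, 0), (-5, -5), (7, -3), (3, 4), (0, 9)
Count = 5

5


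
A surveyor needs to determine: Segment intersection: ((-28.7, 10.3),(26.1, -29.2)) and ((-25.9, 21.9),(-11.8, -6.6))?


Cross products: d1=-243.36, d2=761.49, d3=746.28, d4=-258.57
d1*d2 < 0 and d3*d4 < 0? yes

Yes, they intersect


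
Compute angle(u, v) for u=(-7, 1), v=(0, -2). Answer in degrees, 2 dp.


u.v = -2, |u| = sqrt(50) = 7.0711, |v| = sqrt(4) = 2
cos(theta) = u.v/(|u||v|) = -2/sqrt(200) = -0.141421
theta = acos(-0.141421) = 98.13 degrees

98.13 degrees


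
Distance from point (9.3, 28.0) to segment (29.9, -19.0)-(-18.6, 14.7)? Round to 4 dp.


Project P onto AB: t = 0.7406 (clamped to [0,1])
Closest point on segment: (-6.0168, 5.9566)
Distance: 26.8424

26.8424


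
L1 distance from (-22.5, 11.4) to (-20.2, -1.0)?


|(-22.5)-(-20.2)| + |11.4-(-1)| = 2.3 + 12.4 = 14.7

14.7


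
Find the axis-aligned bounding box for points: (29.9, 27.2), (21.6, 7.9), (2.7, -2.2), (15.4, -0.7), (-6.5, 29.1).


x range: [-6.5, 29.9]
y range: [-2.2, 29.1]
Bounding box: (-6.5,-2.2) to (29.9,29.1)

(-6.5,-2.2) to (29.9,29.1)


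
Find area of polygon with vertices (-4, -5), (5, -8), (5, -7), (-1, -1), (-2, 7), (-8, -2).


Shoelace sum: ((-4)*(-8) - 5*(-5)) + (5*(-7) - 5*(-8)) + (5*(-1) - (-1)*(-7)) + ((-1)*7 - (-2)*(-1)) + ((-2)*(-2) - (-8)*7) + ((-8)*(-5) - (-4)*(-2))
= 133
Area = |133|/2 = 66.5

66.5


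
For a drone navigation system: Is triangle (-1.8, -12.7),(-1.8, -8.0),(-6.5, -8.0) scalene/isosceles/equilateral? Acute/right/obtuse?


Side lengths squared: AB^2=22.09, BC^2=22.09, CA^2=44.18
Sorted: [22.09, 22.09, 44.18]
By sides: Isosceles, By angles: Right

Isosceles, Right


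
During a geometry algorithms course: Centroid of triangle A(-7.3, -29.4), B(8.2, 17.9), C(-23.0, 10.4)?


Centroid = ((x_A+x_B+x_C)/3, (y_A+y_B+y_C)/3)
= (((-7.3)+8.2+(-23))/3, ((-29.4)+17.9+10.4)/3)
= (-7.3667, -0.3667)

(-7.3667, -0.3667)


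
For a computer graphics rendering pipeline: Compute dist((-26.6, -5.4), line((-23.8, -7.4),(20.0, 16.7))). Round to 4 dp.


|cross product| = 155.08
|line direction| = sqrt(2499.25) = 49.9925
Distance = 155.08/sqrt(2499.25) = 3.1021

3.1021


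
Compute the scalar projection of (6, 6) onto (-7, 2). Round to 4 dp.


u.v = -30, |v| = sqrt(53) = 7.2801
Scalar projection = u.v / |v| = -30 / sqrt(53) = -4.1208

-4.1208


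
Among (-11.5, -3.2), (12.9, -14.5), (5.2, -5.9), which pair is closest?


d(P0,P1) = 26.8896, d(P0,P2) = 16.9169, d(P1,P2) = 11.5434
Closest: P1 and P2

Closest pair: (12.9, -14.5) and (5.2, -5.9), distance = 11.5434


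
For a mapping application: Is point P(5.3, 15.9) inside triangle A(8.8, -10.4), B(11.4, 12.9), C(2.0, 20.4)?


Cross products: AB x AP = 149.93, BC x BP = 17.55, CA x CP = 71.04
All same sign? yes

Yes, inside


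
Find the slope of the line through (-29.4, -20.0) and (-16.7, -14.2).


slope = (y2-y1)/(x2-x1) = ((-14.2)-(-20))/((-16.7)-(-29.4)) = 5.8/12.7 = 0.4567

0.4567


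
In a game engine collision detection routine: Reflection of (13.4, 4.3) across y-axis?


Reflection over y-axis: (x,y) -> (-x,y)
(13.4, 4.3) -> (-13.4, 4.3)

(-13.4, 4.3)


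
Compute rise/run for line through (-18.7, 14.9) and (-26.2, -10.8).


slope = (y2-y1)/(x2-x1) = ((-10.8)-14.9)/((-26.2)-(-18.7)) = (-25.7)/(-7.5) = 3.4267

3.4267


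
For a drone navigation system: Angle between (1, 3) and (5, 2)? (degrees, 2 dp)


u.v = 11, |u| = sqrt(10) = 3.1623, |v| = sqrt(29) = 5.3852
cos(theta) = u.v/(|u||v|) = 11/sqrt(290) = 0.645942
theta = acos(0.645942) = 49.76 degrees

49.76 degrees


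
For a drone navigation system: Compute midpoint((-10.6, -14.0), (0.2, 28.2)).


M = (((-10.6)+0.2)/2, ((-14)+28.2)/2)
= (-5.2, 7.1)

(-5.2, 7.1)


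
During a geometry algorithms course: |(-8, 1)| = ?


|u| = sqrt((-8)^2 + 1^2) = sqrt(65) = 8.0623

8.0623


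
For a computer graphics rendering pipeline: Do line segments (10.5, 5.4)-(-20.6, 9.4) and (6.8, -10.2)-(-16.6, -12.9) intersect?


Cross products: d1=-355.05, d2=-532.62, d3=499.96, d4=677.53
d1*d2 < 0 and d3*d4 < 0? no

No, they don't intersect


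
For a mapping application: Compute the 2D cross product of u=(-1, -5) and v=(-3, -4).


u x v = u_x*v_y - u_y*v_x = (-1)*(-4) - (-5)*(-3)
= 4 - 15 = -11

-11


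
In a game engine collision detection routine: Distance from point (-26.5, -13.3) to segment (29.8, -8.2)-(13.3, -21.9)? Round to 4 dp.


Project P onto AB: t = 1 (clamped to [0,1])
Closest point on segment: (13.3, -21.9)
Distance: 40.7185

40.7185


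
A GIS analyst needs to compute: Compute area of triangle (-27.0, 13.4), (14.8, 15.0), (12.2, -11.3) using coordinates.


Area = |x_A(y_B-y_C) + x_B(y_C-y_A) + x_C(y_A-y_B)|/2
= |(-710.1) + (-365.56) + (-19.52)|/2
= 1095.18/2 = 547.59

547.59


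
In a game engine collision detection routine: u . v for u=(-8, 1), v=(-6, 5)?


u . v = u_x*v_x + u_y*v_y = (-8)*(-6) + 1*5
= 48 + 5 = 53

53


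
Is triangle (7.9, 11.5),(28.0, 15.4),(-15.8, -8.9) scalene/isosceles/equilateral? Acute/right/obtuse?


Side lengths squared: AB^2=419.22, BC^2=2508.93, CA^2=977.85
Sorted: [419.22, 977.85, 2508.93]
By sides: Scalene, By angles: Obtuse

Scalene, Obtuse


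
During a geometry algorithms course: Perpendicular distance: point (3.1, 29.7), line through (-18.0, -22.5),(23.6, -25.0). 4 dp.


|cross product| = 2224.27
|line direction| = sqrt(1736.81) = 41.6751
Distance = 2224.27/sqrt(1736.81) = 53.3717

53.3717


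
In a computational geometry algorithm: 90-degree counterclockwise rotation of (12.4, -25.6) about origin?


90° CCW: (x,y) -> (-y, x)
(12.4,-25.6) -> (25.6, 12.4)

(25.6, 12.4)


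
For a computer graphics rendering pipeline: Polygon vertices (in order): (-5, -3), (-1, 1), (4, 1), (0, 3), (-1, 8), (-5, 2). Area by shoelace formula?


Shoelace sum: ((-5)*1 - (-1)*(-3)) + ((-1)*1 - 4*1) + (4*3 - 0*1) + (0*8 - (-1)*3) + ((-1)*2 - (-5)*8) + ((-5)*(-3) - (-5)*2)
= 65
Area = |65|/2 = 32.5

32.5


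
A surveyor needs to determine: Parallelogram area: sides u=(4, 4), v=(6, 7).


|u x v| = |4*7 - 4*6|
= |28 - 24| = 4

4


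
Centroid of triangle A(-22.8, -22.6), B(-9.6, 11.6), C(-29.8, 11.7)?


Centroid = ((x_A+x_B+x_C)/3, (y_A+y_B+y_C)/3)
= (((-22.8)+(-9.6)+(-29.8))/3, ((-22.6)+11.6+11.7)/3)
= (-20.7333, 0.2333)

(-20.7333, 0.2333)


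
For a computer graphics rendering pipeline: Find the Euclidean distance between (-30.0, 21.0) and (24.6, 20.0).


dx=54.6, dy=-1
d^2 = 54.6^2 + (-1)^2 = 2982.16
d = sqrt(2982.16) = 54.6092

54.6092


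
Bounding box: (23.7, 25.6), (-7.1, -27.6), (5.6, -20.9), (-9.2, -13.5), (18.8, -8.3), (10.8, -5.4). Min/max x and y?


x range: [-9.2, 23.7]
y range: [-27.6, 25.6]
Bounding box: (-9.2,-27.6) to (23.7,25.6)

(-9.2,-27.6) to (23.7,25.6)


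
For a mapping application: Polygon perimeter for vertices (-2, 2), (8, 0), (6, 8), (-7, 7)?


Sides: (-2, 2)->(8, 0): sqrt(104) = 10.198039, (8, 0)->(6, 8): sqrt(68) = 8.246211, (6, 8)->(-7, 7): sqrt(170) = 13.038405, (-7, 7)->(-2, 2): sqrt(50) = 7.071068
Sum = 38.553723
Perimeter = 38.5537

38.5537
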